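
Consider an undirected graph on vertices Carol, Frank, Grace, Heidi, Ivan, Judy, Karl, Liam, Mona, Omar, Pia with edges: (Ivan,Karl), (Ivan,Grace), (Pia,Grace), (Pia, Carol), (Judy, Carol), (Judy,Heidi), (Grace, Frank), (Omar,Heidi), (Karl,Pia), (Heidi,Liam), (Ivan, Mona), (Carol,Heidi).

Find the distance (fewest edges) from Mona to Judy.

5

Distance 0: Mona.
Distance 1: Ivan.
Distance 2: Grace, Karl.
Distance 3: Frank, Pia.
Distance 4: Carol.
Distance 5: Heidi, Judy — contains Judy.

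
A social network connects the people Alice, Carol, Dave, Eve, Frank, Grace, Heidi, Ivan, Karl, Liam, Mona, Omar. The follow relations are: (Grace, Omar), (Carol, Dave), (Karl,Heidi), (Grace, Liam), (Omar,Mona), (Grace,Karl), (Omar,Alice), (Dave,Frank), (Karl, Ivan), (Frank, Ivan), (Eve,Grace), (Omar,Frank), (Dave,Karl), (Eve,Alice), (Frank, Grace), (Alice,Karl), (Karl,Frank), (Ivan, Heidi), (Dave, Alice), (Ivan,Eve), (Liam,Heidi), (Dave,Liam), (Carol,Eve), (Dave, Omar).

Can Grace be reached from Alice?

Yes

Explore from Alice.
Distance 1: reach Karl.
Distance 2: reach Frank, Heidi, Ivan.
Distance 3: reach Eve, Grace.
Found Grace.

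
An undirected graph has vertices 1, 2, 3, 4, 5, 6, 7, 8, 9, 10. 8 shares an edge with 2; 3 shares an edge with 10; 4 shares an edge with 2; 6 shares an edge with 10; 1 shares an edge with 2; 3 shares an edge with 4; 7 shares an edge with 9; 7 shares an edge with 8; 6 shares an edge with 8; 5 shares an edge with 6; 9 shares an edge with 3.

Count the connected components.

From 1: component {1, 2, 3, 4, 5, 6, 7, 8, 9, 10}.
That's 1 component.

1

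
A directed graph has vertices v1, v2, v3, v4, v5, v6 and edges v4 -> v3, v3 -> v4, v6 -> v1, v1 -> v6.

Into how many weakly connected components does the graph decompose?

4

From v1: component {v1, v6}.
From v2: component {v2}.
From v3: component {v3, v4}.
From v5: component {v5}.
That's 4 components.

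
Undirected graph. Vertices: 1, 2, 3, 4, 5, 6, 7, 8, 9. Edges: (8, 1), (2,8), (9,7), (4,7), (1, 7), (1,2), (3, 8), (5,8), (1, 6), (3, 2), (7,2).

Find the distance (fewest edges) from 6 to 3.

3

Distance 0: 6.
Distance 1: 1.
Distance 2: 2, 7, 8.
Distance 3: 3, 4, 5, 9 — contains 3.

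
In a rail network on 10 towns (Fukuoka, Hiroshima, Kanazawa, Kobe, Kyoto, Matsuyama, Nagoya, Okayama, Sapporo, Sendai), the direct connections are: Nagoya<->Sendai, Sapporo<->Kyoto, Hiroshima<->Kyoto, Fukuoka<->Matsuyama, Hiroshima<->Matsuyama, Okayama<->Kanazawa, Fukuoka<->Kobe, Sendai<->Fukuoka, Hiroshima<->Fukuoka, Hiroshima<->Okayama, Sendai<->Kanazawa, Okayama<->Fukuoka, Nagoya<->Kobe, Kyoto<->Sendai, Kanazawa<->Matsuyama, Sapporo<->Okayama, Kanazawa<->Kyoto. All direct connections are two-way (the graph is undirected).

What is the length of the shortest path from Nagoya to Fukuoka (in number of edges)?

2

Distance 0: Nagoya.
Distance 1: Kobe, Sendai.
Distance 2: Fukuoka, Kanazawa, Kyoto — contains Fukuoka.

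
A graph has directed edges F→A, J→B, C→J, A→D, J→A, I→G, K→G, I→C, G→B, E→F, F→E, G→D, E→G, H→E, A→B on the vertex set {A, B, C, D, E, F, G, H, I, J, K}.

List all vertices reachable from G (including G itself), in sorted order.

B, D, G

Start at G.
Its neighbours: B, D.
Nothing further is reachable.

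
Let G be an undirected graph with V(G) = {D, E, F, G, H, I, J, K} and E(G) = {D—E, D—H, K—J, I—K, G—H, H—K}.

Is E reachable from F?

No

F has no edges, so nothing is reachable from it.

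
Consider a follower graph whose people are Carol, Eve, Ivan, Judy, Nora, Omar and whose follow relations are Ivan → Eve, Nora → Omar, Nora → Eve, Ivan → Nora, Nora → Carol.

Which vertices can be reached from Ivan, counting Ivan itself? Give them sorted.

Start at Ivan.
Its neighbours: Eve, Nora.
Then their neighbours: Carol, Omar.
Nothing further is reachable.

Carol, Eve, Ivan, Nora, Omar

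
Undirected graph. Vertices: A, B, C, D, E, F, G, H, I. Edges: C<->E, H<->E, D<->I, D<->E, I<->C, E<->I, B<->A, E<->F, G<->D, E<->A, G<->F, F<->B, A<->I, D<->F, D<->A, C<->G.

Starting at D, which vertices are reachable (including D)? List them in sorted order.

A, B, C, D, E, F, G, H, I

Start at D.
Its neighbours: A, E, F, G, I.
Then their neighbours: B, C, H.
Every vertex is now reached.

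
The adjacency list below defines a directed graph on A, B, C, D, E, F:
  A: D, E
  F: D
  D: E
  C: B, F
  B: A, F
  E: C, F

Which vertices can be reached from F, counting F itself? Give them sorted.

Start at F.
Its neighbours: D.
Then their neighbours: E.
Then next layer: C.
Then next layer: B.
Then next layer: A.
Every vertex is now reached.

A, B, C, D, E, F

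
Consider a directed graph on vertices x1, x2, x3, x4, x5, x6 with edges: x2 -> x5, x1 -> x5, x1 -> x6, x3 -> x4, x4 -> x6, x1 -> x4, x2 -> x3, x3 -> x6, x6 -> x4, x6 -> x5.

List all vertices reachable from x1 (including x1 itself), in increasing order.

Start at x1.
Its neighbours: x4, x5, x6.
Nothing further is reachable.

x1, x4, x5, x6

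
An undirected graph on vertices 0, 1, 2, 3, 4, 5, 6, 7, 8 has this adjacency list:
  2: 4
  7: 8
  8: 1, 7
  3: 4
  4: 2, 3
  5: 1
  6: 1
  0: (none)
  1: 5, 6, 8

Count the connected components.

From 0: component {0}.
From 1: component {1, 5, 6, 7, 8}.
From 2: component {2, 3, 4}.
That's 3 components.

3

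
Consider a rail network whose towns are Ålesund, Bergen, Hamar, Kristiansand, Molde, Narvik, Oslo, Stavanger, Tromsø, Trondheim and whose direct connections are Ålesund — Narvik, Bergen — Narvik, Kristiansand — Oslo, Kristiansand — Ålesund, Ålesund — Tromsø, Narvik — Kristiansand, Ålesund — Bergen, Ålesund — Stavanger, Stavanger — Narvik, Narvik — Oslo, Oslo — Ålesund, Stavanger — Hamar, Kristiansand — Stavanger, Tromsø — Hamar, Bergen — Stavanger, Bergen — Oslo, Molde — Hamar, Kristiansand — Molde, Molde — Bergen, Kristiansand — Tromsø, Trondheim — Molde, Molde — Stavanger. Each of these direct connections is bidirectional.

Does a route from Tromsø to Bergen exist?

Yes

Explore from Tromsø.
Distance 1: reach Ålesund, Hamar, Kristiansand.
Distance 2: reach Bergen, Molde, Narvik, Oslo, Stavanger.
Found Bergen.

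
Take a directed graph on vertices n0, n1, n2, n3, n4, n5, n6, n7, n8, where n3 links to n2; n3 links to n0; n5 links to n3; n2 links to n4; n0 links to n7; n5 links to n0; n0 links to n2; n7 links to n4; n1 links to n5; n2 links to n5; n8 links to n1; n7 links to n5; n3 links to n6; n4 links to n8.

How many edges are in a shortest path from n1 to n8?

5

Distance 0: n1.
Distance 1: n5.
Distance 2: n0, n3.
Distance 3: n2, n6, n7.
Distance 4: n4.
Distance 5: n8 — contains n8.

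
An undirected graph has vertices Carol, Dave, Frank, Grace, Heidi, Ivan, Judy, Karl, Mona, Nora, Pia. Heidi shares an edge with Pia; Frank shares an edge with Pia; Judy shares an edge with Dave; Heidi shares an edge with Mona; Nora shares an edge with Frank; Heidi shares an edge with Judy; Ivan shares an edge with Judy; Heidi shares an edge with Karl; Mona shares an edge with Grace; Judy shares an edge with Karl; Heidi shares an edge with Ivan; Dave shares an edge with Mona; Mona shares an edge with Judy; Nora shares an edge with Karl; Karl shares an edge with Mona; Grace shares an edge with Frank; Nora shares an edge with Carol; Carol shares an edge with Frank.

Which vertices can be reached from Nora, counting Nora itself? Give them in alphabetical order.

Carol, Dave, Frank, Grace, Heidi, Ivan, Judy, Karl, Mona, Nora, Pia

Start at Nora.
Its neighbours: Carol, Frank, Karl.
Then their neighbours: Grace, Heidi, Judy, Mona, Pia.
Then next layer: Dave, Ivan.
Every vertex is now reached.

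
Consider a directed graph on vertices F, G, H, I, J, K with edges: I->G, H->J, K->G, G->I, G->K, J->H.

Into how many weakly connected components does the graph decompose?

3

From F: component {F}.
From G: component {G, I, K}.
From H: component {H, J}.
That's 3 components.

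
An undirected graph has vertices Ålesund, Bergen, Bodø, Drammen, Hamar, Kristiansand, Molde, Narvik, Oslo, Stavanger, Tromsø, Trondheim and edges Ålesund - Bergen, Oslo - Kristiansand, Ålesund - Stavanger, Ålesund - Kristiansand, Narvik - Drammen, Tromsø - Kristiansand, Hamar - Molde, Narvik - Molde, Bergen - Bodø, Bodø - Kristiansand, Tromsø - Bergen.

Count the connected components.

From Ålesund: component {Ålesund, Bergen, Bodø, Kristiansand, Oslo, Stavanger, Tromsø}.
From Drammen: component {Drammen, Hamar, Molde, Narvik}.
From Trondheim: component {Trondheim}.
That's 3 components.

3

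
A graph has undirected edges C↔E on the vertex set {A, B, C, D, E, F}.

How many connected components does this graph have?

From A: component {A}.
From B: component {B}.
From C: component {C, E}.
From D: component {D}.
From F: component {F}.
That's 5 components.

5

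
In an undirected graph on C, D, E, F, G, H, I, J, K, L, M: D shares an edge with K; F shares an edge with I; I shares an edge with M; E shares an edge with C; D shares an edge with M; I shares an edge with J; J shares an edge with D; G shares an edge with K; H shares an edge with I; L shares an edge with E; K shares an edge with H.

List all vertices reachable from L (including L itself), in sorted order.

C, E, L

Start at L.
Its neighbours: E.
Then their neighbours: C.
Nothing further is reachable.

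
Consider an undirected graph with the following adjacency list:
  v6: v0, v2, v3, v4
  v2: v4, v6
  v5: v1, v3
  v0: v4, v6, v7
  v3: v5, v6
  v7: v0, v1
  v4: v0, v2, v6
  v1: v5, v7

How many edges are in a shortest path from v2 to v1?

Distance 0: v2.
Distance 1: v4, v6.
Distance 2: v0, v3.
Distance 3: v5, v7.
Distance 4: v1 — contains v1.

4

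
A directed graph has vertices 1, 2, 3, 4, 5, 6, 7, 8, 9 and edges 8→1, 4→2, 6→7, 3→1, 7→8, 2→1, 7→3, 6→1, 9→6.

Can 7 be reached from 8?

Explore from 8.
Distance 1: reach 1.
The search from 8 is exhausted; no directed path reaches 7.

No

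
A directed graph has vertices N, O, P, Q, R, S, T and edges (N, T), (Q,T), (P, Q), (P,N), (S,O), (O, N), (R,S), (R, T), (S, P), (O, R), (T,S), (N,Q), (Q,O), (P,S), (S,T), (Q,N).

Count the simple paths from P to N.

5

P→N
P→Q→N
P→Q→O→N
P→Q→T→S→O→N
P→S→O→N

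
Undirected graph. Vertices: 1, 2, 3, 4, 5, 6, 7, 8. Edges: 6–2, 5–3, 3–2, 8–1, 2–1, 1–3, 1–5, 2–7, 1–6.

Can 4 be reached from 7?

Explore from 7.
Distance 1: reach 2.
Distance 2: reach 1, 3, 6.
Distance 3: reach 5, 8.
The search is exhausted without reaching 4; it lies in a different component.

No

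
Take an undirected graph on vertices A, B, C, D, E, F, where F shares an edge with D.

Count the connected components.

5

From A: component {A}.
From B: component {B}.
From C: component {C}.
From D: component {D, F}.
From E: component {E}.
That's 5 components.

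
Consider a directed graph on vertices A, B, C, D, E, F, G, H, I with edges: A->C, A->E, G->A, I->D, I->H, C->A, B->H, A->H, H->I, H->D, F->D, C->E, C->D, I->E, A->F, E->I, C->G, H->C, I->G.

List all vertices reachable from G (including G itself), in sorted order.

A, C, D, E, F, G, H, I

Start at G.
Its neighbours: A.
Then their neighbours: C, E, F, H.
Then next layer: D, I.
Nothing further is reachable.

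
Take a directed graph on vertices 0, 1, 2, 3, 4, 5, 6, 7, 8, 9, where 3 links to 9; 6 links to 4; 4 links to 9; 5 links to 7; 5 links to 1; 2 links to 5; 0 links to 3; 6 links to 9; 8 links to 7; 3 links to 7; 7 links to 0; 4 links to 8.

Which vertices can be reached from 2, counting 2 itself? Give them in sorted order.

Start at 2.
Its neighbours: 5.
Then their neighbours: 1, 7.
Then next layer: 0.
Then next layer: 3.
Then next layer: 9.
Nothing further is reachable.

0, 1, 2, 3, 5, 7, 9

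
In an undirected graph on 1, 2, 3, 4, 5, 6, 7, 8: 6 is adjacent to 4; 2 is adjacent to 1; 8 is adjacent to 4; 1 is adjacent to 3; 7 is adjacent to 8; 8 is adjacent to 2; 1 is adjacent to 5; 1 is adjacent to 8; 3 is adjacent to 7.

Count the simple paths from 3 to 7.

3

3–1–2–8–7
3–1–8–7
3–7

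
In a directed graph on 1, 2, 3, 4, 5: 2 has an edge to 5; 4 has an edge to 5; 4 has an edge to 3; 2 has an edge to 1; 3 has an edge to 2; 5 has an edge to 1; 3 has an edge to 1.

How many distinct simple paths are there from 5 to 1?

1

5→1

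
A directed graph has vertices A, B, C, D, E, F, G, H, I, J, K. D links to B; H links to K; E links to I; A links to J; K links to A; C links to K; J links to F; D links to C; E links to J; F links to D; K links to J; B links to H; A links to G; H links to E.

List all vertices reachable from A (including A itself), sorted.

A, B, C, D, E, F, G, H, I, J, K

Start at A.
Its neighbours: G, J.
Then their neighbours: F.
Then next layer: D.
Then next layer: B, C.
Then next layer: H, K.
Then next layer: E.
Then next layer: I.
Every vertex is now reached.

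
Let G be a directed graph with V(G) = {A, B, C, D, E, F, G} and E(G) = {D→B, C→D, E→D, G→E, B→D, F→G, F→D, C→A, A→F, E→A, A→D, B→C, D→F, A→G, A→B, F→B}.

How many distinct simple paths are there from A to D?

8

A→B→C→D
A→B→D
A→D
A→F→B→C→D
A→F→B→D
A→F→D
A→F→G→E→D
A→G→E→D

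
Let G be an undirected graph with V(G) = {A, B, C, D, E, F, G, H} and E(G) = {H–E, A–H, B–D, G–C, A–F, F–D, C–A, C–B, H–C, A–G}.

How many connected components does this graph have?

From A: component {A, B, C, D, E, F, G, H}.
That's 1 component.

1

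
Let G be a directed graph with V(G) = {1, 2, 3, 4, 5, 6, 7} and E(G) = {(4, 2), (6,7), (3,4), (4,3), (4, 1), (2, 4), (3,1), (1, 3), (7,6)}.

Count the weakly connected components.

From 1: component {1, 2, 3, 4}.
From 5: component {5}.
From 6: component {6, 7}.
That's 3 components.

3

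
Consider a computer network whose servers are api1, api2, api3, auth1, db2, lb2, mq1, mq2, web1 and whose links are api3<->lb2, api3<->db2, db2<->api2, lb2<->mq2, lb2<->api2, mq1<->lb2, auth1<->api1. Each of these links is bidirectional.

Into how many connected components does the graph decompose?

From api1: component {api1, auth1}.
From api2: component {api2, api3, db2, lb2, mq1, mq2}.
From web1: component {web1}.
That's 3 components.

3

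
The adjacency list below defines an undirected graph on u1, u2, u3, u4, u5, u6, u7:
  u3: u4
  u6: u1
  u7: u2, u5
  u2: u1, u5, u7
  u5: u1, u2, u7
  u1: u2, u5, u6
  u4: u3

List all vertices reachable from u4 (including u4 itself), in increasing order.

Start at u4.
Its neighbours: u3.
Nothing further is reachable.

u3, u4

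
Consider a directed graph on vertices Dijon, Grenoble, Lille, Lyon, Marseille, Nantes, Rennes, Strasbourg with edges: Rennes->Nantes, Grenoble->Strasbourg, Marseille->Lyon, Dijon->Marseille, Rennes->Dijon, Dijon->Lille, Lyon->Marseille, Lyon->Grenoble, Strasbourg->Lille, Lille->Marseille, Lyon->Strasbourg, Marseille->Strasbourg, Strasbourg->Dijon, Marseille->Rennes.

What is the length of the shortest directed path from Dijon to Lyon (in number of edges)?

Distance 0: Dijon.
Distance 1: Lille, Marseille.
Distance 2: Lyon, Rennes, Strasbourg — contains Lyon.

2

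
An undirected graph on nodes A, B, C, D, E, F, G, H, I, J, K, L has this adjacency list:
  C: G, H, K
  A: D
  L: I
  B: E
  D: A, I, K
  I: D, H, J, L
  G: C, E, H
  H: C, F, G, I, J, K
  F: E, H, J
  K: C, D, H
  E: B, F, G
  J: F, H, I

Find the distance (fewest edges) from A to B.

6

Distance 0: A.
Distance 1: D.
Distance 2: I, K.
Distance 3: C, H, J, L.
Distance 4: F, G.
Distance 5: E.
Distance 6: B — contains B.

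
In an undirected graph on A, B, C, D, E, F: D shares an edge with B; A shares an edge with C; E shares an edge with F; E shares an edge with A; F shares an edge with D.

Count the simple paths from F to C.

1

F–E–A–C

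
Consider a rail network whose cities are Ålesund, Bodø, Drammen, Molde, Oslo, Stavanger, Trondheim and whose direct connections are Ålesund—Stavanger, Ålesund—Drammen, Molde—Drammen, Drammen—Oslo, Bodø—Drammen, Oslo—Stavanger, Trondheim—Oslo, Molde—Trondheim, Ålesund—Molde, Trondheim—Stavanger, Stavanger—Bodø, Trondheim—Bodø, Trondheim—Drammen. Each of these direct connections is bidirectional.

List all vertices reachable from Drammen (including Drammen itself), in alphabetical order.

Start at Drammen.
Its neighbours: Ålesund, Bodø, Molde, Oslo, Trondheim.
Then their neighbours: Stavanger.
Every vertex is now reached.

Ålesund, Bodø, Drammen, Molde, Oslo, Stavanger, Trondheim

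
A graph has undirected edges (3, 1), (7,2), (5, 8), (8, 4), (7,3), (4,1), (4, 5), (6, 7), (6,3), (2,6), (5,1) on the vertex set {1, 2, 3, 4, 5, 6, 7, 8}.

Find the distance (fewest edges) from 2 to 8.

Distance 0: 2.
Distance 1: 6, 7.
Distance 2: 3.
Distance 3: 1.
Distance 4: 4, 5.
Distance 5: 8 — contains 8.

5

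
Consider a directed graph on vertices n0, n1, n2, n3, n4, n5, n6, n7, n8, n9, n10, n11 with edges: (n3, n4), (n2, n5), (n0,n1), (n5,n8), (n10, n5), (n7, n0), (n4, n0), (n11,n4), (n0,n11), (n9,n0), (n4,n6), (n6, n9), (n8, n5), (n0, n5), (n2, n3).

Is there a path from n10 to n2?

Explore from n10.
Distance 1: reach n5.
Distance 2: reach n8.
The search from n10 is exhausted; no directed path reaches n2.

No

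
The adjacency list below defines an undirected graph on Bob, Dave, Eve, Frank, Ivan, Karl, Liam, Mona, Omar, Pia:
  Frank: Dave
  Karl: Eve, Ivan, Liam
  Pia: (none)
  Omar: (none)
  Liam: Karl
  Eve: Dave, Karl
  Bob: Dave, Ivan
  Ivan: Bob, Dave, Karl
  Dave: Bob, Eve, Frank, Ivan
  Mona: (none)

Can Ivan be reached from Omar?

Omar has no edges, so nothing is reachable from it.

No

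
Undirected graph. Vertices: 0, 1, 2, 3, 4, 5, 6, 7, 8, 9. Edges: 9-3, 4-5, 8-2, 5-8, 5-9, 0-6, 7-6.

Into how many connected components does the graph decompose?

From 0: component {0, 6, 7}.
From 1: component {1}.
From 2: component {2, 3, 4, 5, 8, 9}.
That's 3 components.

3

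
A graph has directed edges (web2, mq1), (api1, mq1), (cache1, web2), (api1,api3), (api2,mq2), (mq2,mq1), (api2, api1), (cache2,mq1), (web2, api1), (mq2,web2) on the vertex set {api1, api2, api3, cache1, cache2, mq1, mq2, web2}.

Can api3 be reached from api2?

Yes

Explore from api2.
Distance 1: reach api1, mq2.
Distance 2: reach api3, mq1, web2.
Found api3.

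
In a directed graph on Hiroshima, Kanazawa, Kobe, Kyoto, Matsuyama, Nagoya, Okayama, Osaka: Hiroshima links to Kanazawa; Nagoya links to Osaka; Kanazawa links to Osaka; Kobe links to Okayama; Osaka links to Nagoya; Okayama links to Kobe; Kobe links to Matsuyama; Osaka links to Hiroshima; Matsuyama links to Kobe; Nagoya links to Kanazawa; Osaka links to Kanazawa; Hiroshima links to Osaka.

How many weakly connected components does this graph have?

3

From Hiroshima: component {Hiroshima, Kanazawa, Nagoya, Osaka}.
From Kobe: component {Kobe, Matsuyama, Okayama}.
From Kyoto: component {Kyoto}.
That's 3 components.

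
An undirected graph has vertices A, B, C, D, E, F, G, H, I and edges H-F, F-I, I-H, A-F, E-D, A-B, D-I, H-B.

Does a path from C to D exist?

No

C has no edges, so nothing is reachable from it.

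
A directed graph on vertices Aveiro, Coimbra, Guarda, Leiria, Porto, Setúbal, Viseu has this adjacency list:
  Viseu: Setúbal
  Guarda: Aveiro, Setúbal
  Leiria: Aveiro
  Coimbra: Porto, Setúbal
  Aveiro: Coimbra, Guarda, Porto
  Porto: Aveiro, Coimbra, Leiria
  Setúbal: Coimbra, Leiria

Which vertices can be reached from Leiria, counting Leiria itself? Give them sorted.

Start at Leiria.
Its neighbours: Aveiro.
Then their neighbours: Coimbra, Guarda, Porto.
Then next layer: Setúbal.
Nothing further is reachable.

Aveiro, Coimbra, Guarda, Leiria, Porto, Setúbal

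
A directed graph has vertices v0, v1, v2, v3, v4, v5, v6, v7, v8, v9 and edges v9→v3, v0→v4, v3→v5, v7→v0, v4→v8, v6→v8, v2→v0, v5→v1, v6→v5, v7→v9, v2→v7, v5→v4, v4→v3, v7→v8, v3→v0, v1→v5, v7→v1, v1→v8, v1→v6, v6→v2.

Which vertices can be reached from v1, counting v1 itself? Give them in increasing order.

v0, v1, v2, v3, v4, v5, v6, v7, v8, v9

Start at v1.
Its neighbours: v5, v6, v8.
Then their neighbours: v2, v4.
Then next layer: v0, v3, v7.
Then next layer: v9.
Every vertex is now reached.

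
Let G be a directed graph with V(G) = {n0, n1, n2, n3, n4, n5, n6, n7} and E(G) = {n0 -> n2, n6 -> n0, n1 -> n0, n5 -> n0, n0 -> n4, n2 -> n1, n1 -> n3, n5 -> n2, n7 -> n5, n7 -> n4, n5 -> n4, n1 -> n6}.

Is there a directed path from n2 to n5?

Explore from n2.
Distance 1: reach n1.
Distance 2: reach n0, n3, n6.
Distance 3: reach n4.
The search from n2 is exhausted; no directed path reaches n5.

No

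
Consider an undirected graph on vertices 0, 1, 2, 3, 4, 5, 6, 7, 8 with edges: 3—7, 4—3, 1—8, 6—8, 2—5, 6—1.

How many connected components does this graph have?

From 0: component {0}.
From 1: component {1, 6, 8}.
From 2: component {2, 5}.
From 3: component {3, 4, 7}.
That's 4 components.

4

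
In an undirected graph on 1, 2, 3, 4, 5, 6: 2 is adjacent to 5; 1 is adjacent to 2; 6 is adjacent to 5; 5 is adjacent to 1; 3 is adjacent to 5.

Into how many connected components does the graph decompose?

2

From 1: component {1, 2, 3, 5, 6}.
From 4: component {4}.
That's 2 components.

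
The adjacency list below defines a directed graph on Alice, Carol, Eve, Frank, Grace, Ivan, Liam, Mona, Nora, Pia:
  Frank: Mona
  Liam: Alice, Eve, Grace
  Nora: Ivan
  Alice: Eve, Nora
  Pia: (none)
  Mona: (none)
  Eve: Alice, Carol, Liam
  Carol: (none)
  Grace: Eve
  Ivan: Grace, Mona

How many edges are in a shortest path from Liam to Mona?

4

Distance 0: Liam.
Distance 1: Alice, Eve, Grace.
Distance 2: Carol, Nora.
Distance 3: Ivan.
Distance 4: Mona — contains Mona.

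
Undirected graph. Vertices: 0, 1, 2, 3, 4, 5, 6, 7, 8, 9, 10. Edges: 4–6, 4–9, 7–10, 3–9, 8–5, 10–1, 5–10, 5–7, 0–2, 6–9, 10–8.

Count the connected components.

From 0: component {0, 2}.
From 1: component {1, 5, 7, 8, 10}.
From 3: component {3, 4, 6, 9}.
That's 3 components.

3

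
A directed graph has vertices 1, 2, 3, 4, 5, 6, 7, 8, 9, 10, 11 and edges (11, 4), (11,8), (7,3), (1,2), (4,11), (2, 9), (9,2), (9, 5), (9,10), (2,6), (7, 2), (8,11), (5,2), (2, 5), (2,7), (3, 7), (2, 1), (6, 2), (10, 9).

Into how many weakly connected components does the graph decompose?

2

From 1: component {1, 2, 3, 5, 6, 7, 9, 10}.
From 4: component {4, 8, 11}.
That's 2 components.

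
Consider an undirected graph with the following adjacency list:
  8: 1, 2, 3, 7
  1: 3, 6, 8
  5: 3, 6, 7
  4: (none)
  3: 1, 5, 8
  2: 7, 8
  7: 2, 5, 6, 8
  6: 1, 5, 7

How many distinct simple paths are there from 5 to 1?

5–3–1
5–3–8–1
5–3–8–2–7–6–1
5–3–8–7–6–1
5–6–1
5–6–7–2–8–1
5–6–7–2–8–3–1
5–6–7–8–1
5–6–7–8–3–1
5–7–2–8–1
5–7–2–8–3–1
5–7–6–1
5–7–8–1
5–7–8–3–1

14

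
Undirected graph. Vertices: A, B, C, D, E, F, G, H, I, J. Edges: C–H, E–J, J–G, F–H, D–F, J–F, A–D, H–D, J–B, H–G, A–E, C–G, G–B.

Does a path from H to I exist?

Explore from H.
Distance 1: reach C, D, F, G.
Distance 2: reach A, B, J.
Distance 3: reach E.
The search is exhausted without reaching I; it lies in a different component.

No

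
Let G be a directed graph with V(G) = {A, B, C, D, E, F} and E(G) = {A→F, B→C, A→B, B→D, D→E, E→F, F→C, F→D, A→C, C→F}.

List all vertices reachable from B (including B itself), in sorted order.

Start at B.
Its neighbours: C, D.
Then their neighbours: E, F.
Nothing further is reachable.

B, C, D, E, F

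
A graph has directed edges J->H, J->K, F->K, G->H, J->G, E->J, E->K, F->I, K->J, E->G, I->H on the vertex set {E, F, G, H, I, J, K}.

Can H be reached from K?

Yes

Explore from K.
Distance 1: reach J.
Distance 2: reach G, H.
Found H.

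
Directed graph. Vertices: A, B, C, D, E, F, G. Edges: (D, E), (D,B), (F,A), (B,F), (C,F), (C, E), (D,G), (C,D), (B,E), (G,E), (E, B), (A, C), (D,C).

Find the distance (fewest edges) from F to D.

Distance 0: F.
Distance 1: A.
Distance 2: C.
Distance 3: D, E — contains D.

3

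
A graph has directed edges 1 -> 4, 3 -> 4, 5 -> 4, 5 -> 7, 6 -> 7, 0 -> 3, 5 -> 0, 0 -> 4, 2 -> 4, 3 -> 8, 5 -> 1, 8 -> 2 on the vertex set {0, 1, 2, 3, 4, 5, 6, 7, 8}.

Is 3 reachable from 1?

No

Explore from 1.
Distance 1: reach 4.
The search from 1 is exhausted; no directed path reaches 3.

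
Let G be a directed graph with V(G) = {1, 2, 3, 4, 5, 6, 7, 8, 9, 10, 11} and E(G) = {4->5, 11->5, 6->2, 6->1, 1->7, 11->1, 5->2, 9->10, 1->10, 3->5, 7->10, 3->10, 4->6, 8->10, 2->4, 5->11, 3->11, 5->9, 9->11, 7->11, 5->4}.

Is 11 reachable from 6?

Explore from 6.
Distance 1: reach 1, 2.
Distance 2: reach 4, 7, 10.
Distance 3: reach 5, 11.
Found 11.

Yes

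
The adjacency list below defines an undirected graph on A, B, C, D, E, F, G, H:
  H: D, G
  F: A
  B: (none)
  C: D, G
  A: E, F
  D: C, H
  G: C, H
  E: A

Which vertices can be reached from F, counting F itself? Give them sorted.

Start at F.
Its neighbours: A.
Then their neighbours: E.
Nothing further is reachable.

A, E, F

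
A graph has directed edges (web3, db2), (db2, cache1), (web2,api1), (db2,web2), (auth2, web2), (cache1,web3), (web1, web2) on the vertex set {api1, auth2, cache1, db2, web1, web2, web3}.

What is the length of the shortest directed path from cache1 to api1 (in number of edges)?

4

Distance 0: cache1.
Distance 1: web3.
Distance 2: db2.
Distance 3: web2.
Distance 4: api1 — contains api1.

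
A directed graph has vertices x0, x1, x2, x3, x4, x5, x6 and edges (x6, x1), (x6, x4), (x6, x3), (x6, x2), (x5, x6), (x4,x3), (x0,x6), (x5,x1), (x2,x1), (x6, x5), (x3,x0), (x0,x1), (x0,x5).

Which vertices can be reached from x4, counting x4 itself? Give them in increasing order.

x0, x1, x2, x3, x4, x5, x6

Start at x4.
Its neighbours: x3.
Then their neighbours: x0.
Then next layer: x1, x5, x6.
Then next layer: x2.
Every vertex is now reached.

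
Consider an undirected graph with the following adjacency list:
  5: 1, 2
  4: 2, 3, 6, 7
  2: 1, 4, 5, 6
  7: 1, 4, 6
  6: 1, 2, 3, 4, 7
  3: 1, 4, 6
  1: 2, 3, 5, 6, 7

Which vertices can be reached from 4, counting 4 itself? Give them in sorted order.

Start at 4.
Its neighbours: 2, 3, 6, 7.
Then their neighbours: 1, 5.
Every vertex is now reached.

1, 2, 3, 4, 5, 6, 7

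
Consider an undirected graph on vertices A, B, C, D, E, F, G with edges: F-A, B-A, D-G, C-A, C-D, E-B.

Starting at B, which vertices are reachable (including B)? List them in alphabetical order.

A, B, C, D, E, F, G

Start at B.
Its neighbours: A, E.
Then their neighbours: C, F.
Then next layer: D.
Then next layer: G.
Every vertex is now reached.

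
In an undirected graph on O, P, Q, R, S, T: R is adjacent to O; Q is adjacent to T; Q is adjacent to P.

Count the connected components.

3

From O: component {O, R}.
From P: component {P, Q, T}.
From S: component {S}.
That's 3 components.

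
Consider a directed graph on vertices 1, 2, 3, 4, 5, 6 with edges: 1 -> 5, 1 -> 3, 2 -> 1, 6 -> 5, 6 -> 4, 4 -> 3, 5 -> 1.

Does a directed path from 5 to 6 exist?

No

Explore from 5.
Distance 1: reach 1.
Distance 2: reach 3.
The search from 5 is exhausted; no directed path reaches 6.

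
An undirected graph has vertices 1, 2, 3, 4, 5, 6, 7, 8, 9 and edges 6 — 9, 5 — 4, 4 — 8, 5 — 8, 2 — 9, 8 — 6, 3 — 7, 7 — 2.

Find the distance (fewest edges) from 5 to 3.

Distance 0: 5.
Distance 1: 4, 8.
Distance 2: 6.
Distance 3: 9.
Distance 4: 2.
Distance 5: 7.
Distance 6: 3 — contains 3.

6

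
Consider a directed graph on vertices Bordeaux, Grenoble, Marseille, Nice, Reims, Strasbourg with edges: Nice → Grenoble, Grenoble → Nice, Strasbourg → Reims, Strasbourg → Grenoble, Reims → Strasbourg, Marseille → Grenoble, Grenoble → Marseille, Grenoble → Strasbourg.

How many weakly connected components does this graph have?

From Bordeaux: component {Bordeaux}.
From Grenoble: component {Grenoble, Marseille, Nice, Reims, Strasbourg}.
That's 2 components.

2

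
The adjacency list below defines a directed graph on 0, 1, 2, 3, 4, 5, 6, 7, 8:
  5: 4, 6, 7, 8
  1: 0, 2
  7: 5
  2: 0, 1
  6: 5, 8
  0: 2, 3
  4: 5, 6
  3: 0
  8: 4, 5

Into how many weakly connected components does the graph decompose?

From 0: component {0, 1, 2, 3}.
From 4: component {4, 5, 6, 7, 8}.
That's 2 components.

2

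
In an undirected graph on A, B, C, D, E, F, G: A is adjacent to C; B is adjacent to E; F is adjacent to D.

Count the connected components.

4

From A: component {A, C}.
From B: component {B, E}.
From D: component {D, F}.
From G: component {G}.
That's 4 components.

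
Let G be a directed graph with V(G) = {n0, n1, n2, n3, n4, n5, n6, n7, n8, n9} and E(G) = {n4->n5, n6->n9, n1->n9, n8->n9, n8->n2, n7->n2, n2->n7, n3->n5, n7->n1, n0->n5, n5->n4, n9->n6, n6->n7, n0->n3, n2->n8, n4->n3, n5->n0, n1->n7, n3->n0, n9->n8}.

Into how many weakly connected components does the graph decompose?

2

From n0: component {n0, n3, n4, n5}.
From n1: component {n1, n2, n6, n7, n8, n9}.
That's 2 components.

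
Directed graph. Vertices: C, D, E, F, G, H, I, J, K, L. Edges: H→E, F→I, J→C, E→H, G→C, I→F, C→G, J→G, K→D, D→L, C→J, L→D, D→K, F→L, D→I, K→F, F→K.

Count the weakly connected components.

3

From C: component {C, G, J}.
From D: component {D, F, I, K, L}.
From E: component {E, H}.
That's 3 components.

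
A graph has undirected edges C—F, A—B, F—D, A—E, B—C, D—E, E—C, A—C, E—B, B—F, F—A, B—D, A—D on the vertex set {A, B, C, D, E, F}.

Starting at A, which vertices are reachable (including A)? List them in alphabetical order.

Start at A.
Its neighbours: B, C, D, E, F.
Every vertex is now reached.

A, B, C, D, E, F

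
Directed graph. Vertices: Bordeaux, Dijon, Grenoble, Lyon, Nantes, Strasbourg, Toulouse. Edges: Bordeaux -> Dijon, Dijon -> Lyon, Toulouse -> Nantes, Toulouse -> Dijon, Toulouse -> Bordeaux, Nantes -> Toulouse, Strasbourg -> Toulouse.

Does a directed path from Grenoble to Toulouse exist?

No

Grenoble has no outgoing edges, so nothing is reachable from it.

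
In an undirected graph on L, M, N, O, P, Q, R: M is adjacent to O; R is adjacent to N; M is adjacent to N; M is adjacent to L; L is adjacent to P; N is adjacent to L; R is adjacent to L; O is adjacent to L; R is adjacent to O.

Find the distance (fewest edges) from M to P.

2

Distance 0: M.
Distance 1: L, N, O.
Distance 2: P, R — contains P.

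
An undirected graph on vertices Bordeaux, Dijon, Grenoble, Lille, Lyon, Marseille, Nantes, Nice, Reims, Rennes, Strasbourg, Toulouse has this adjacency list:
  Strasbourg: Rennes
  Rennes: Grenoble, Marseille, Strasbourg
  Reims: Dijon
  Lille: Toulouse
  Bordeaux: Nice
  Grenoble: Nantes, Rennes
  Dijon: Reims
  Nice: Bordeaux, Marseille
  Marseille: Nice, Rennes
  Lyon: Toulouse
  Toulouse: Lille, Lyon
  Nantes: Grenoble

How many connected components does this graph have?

From Bordeaux: component {Bordeaux, Grenoble, Marseille, Nantes, Nice, Rennes, Strasbourg}.
From Dijon: component {Dijon, Reims}.
From Lille: component {Lille, Lyon, Toulouse}.
That's 3 components.

3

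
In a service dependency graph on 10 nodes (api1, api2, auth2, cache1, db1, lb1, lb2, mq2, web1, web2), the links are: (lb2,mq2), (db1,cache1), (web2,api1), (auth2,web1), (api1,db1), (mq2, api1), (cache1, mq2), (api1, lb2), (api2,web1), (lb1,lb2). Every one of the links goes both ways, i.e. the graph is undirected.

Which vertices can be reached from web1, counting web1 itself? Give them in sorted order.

api2, auth2, web1

Start at web1.
Its neighbours: api2, auth2.
Nothing further is reachable.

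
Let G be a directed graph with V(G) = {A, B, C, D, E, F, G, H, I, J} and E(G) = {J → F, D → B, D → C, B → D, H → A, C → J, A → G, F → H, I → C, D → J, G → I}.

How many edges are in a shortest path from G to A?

6

Distance 0: G.
Distance 1: I.
Distance 2: C.
Distance 3: J.
Distance 4: F.
Distance 5: H.
Distance 6: A — contains A.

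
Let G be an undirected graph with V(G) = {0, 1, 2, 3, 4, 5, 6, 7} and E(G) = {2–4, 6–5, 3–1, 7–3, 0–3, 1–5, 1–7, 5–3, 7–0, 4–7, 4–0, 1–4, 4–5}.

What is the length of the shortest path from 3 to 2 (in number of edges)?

Distance 0: 3.
Distance 1: 0, 1, 5, 7.
Distance 2: 4, 6.
Distance 3: 2 — contains 2.

3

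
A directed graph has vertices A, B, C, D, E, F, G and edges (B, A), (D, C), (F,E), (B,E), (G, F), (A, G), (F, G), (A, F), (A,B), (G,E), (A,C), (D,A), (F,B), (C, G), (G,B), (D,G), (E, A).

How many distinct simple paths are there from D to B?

17

D→A→B
D→A→C→G→B
D→A→C→G→F→B
D→A→F→B
D→A→F→G→B
D→A→G→B
D→A→G→F→B
D→C→G→B
... and 9 more.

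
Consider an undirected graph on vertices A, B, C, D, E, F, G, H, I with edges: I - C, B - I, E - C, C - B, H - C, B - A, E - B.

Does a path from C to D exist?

No

Explore from C.
Distance 1: reach B, E, H, I.
Distance 2: reach A.
The search is exhausted without reaching D; it lies in a different component.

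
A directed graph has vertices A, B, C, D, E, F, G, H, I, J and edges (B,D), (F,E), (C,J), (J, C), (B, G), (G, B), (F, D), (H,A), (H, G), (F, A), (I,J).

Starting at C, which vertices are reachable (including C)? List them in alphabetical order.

C, J

Start at C.
Its neighbours: J.
Nothing further is reachable.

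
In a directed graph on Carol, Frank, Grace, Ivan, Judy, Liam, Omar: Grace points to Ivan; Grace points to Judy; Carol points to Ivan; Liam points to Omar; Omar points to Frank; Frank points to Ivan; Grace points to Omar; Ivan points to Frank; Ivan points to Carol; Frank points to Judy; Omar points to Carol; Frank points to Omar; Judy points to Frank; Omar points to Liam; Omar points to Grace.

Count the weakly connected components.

1

From Carol: component {Carol, Frank, Grace, Ivan, Judy, Liam, Omar}.
That's 1 component.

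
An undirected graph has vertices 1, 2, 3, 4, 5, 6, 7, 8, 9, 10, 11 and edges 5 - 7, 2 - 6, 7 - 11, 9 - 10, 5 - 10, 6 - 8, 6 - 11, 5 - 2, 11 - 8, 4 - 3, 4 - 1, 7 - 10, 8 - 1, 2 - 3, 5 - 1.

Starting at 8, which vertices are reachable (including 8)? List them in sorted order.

1, 2, 3, 4, 5, 6, 7, 8, 9, 10, 11

Start at 8.
Its neighbours: 1, 6, 11.
Then their neighbours: 2, 4, 5, 7.
Then next layer: 3, 10.
Then next layer: 9.
Every vertex is now reached.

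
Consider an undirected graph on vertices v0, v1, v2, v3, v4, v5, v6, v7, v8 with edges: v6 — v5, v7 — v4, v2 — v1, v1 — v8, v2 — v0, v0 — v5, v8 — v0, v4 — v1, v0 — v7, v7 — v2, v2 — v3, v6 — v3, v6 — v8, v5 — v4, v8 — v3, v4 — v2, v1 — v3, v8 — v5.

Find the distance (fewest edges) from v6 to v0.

2

Distance 0: v6.
Distance 1: v3, v5, v8.
Distance 2: v0, v1, v2, v4 — contains v0.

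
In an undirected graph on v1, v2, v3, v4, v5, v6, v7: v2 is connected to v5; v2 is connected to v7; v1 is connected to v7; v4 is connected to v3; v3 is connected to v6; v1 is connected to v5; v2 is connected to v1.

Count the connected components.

From v1: component {v1, v2, v5, v7}.
From v3: component {v3, v4, v6}.
That's 2 components.

2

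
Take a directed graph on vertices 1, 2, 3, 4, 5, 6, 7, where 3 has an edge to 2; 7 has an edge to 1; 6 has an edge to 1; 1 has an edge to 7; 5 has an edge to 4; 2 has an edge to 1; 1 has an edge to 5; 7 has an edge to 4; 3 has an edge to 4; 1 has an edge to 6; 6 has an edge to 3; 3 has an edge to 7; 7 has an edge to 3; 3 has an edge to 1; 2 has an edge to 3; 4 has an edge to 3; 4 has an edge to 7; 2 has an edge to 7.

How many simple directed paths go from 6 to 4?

12

6→1→5→4
6→1→7→3→4
6→1→7→4
6→3→1→5→4
6→3→1→7→4
6→3→2→1→5→4
6→3→2→1→7→4
6→3→2→7→1→5→4
6→3→2→7→4
6→3→4
6→3→7→1→5→4
6→3→7→4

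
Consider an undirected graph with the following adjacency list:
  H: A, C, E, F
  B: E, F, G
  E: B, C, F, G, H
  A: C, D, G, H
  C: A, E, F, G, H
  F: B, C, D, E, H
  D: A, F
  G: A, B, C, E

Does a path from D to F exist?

Explore from D.
Distance 1: reach A, F.
Found F.

Yes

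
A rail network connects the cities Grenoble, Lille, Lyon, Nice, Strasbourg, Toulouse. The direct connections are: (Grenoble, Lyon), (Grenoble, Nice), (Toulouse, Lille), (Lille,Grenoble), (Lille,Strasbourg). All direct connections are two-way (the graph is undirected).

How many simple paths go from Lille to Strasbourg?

1

Lille–Strasbourg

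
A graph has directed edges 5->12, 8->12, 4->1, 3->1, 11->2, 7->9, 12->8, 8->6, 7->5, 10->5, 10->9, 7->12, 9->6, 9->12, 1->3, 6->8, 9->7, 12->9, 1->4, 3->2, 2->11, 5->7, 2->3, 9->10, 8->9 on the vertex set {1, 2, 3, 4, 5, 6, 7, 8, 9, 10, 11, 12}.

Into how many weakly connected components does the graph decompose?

2

From 1: component {1, 2, 3, 4, 11}.
From 5: component {5, 6, 7, 8, 9, 10, 12}.
That's 2 components.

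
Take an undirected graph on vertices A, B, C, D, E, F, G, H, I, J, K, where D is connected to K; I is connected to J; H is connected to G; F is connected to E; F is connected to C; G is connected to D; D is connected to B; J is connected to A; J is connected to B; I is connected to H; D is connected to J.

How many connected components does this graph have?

2

From A: component {A, B, D, G, H, I, J, K}.
From C: component {C, E, F}.
That's 2 components.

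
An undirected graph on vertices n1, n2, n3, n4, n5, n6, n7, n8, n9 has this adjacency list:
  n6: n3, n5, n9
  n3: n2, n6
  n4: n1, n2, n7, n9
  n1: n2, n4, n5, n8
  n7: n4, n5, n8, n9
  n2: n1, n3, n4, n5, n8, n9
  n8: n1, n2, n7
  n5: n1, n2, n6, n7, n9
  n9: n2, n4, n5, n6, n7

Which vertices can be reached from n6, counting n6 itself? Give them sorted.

Start at n6.
Its neighbours: n3, n5, n9.
Then their neighbours: n1, n2, n4, n7.
Then next layer: n8.
Every vertex is now reached.

n1, n2, n3, n4, n5, n6, n7, n8, n9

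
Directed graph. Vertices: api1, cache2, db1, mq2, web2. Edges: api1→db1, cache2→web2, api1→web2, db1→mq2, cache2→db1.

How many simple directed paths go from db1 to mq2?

1

db1→mq2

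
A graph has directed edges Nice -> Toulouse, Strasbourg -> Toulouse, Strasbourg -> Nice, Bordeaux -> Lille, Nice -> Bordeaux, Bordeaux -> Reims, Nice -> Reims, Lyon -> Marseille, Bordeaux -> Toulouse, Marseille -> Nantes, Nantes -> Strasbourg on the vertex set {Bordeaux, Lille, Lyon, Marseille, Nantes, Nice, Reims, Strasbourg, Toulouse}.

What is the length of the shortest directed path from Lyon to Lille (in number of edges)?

Distance 0: Lyon.
Distance 1: Marseille.
Distance 2: Nantes.
Distance 3: Strasbourg.
Distance 4: Nice, Toulouse.
Distance 5: Bordeaux, Reims.
Distance 6: Lille — contains Lille.

6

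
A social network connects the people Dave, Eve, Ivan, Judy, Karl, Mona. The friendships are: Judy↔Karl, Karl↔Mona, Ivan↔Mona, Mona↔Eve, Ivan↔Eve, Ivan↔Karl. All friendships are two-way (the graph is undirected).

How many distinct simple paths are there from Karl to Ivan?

3

Karl–Ivan
Karl–Mona–Eve–Ivan
Karl–Mona–Ivan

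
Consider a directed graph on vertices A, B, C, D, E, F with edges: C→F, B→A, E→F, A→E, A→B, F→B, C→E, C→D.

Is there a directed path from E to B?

Explore from E.
Distance 1: reach F.
Distance 2: reach B.
Found B.

Yes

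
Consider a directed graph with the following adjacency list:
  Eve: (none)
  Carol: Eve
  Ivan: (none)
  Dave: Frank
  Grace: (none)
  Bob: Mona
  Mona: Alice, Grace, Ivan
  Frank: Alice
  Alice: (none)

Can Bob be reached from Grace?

No

Grace has no outgoing edges, so nothing is reachable from it.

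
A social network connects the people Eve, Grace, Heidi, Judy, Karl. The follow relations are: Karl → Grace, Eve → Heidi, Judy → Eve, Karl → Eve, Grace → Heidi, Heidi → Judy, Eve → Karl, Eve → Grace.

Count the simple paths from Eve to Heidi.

Eve→Grace→Heidi
Eve→Heidi
Eve→Karl→Grace→Heidi

3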